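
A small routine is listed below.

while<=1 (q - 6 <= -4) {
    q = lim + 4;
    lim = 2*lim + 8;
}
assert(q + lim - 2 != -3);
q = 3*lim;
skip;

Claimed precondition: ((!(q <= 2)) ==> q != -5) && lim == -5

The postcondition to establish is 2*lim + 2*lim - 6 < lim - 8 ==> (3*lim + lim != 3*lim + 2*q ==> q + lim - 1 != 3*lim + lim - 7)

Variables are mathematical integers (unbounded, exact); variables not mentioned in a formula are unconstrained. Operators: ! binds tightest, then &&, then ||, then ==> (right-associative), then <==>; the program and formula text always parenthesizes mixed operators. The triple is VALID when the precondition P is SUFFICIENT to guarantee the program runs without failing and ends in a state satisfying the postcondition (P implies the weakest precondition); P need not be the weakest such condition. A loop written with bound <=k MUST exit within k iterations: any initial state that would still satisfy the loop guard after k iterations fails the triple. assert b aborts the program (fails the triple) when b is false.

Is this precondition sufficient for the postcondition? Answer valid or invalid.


Working backward. After the program, the postcondition 2*lim + 2*lim - 6 < lim - 8 ==> (3*lim + lim != 3*lim + 2*q ==> q + lim - 1 != 3*lim + lim - 7) must hold; in canonical form it is 3*lim < -2 ==> (lim != 2*q ==> q != 3*lim - 6).
Before skip: 3*lim < -2 ==> (lim != 2*q ==> q != 3*lim - 6)
Before q := 3*lim: true
Before assert q + lim - 2 != -3: lim + q != -1
Before the loop (bound <=1), unroll the exhaustion recursion (WP_0 = exit-now case; WP_j = one more guarded iteration, up to j = 1):
  WP_0: (!(q <= 2)) && lim + q != -1
  WP_1: (q <= 2 ==> ((!(lim <= -2)) && 3*lim != -13)) && ((!(q <= 2)) ==> lim + q != -1)
So before the loop: (q <= 2 ==> ((!(lim <= -2)) && 3*lim != -13)) && ((!(q <= 2)) ==> lim + q != -1)
The weakest precondition is (q <= 2 ==> ((!(lim <= -2)) && 3*lim != -13)) && ((!(q <= 2)) ==> lim + q != -1).
Check whether ((!(q <= 2)) ==> q != -5) && lim == -5 implies it.
Countermodel: at the initial state lim = -5, q = 4, the precondition holds but the weakest precondition fails.
Answer: invalid


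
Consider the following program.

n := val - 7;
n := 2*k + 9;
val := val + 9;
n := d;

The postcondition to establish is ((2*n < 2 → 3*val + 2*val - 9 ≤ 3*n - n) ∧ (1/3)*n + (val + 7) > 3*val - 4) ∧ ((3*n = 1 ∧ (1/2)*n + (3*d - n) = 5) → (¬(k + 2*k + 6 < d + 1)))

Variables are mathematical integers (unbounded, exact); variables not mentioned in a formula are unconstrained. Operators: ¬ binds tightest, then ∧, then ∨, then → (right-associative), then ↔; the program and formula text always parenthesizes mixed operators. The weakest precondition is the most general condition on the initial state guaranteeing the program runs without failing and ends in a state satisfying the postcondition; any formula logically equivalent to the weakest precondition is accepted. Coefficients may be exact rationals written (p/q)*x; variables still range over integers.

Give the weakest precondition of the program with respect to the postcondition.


Working backward. After the program, the postcondition ((2*n < 2 → 3*val + 2*val - 9 ≤ 3*n - n) ∧ (1/3)*n + (val + 7) > 3*val - 4) ∧ ((3*n = 1 ∧ (1/2)*n + (3*d - n) = 5) → (¬(k + 2*k + 6 < d + 1))) must hold; in canonical form it is (2*n < 2 → 5*val ≤ 2*n + 9) ∧ (1/3)*n > 2*val - 11 ∧ ((3*n = 1 ∧ 3*d = (1/2)*n + 5) → (¬(3*k < d - 5))).
Before n := d: (2*d < 2 → 5*val ≤ 2*d + 9) ∧ (1/3)*d > 2*val - 11 ∧ ((3*d = 1 ∧ (5/2)*d = 5) → (¬(3*k < d - 5)))
Before val := val + 9: (2*d < 2 → 5*val ≤ 2*d - 36) ∧ (1/3)*d > 2*val + 7 ∧ ((3*d = 1 ∧ (5/2)*d = 5) → (¬(3*k < d - 5)))
Before n := 2*k + 9: (2*d < 2 → 5*val ≤ 2*d - 36) ∧ (1/3)*d > 2*val + 7 ∧ ((3*d = 1 ∧ (5/2)*d = 5) → (¬(3*k < d - 5)))
Before n := val - 7: (2*d < 2 → 5*val ≤ 2*d - 36) ∧ (1/3)*d > 2*val + 7 ∧ ((3*d = 1 ∧ (5/2)*d = 5) → (¬(3*k < d - 5)))
Answer: WP = (2*d < 2 → 5*val ≤ 2*d - 36) ∧ (1/3)*d > 2*val + 7 ∧ ((3*d = 1 ∧ (5/2)*d = 5) → (¬(3*k < d - 5)))


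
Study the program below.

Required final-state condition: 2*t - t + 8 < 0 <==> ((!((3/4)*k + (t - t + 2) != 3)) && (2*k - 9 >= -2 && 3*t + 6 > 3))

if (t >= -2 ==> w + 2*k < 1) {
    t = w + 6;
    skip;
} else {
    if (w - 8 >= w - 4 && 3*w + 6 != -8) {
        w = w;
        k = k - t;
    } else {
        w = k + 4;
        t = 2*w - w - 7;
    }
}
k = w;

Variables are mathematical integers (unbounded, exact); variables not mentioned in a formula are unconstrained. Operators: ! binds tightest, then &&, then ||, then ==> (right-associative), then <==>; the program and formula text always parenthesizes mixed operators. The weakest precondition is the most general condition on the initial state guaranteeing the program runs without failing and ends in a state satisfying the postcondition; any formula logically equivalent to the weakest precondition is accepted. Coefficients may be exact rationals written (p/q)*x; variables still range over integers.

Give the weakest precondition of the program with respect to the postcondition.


Working backward. After the program, the postcondition 2*t - t + 8 < 0 <==> ((!((3/4)*k + (t - t + 2) != 3)) && (2*k - 9 >= -2 && 3*t + 6 > 3)) must hold; in canonical form it is t < -8 <==> ((!((3/4)*k != 1)) && 2*k >= 7 && 3*t > -3).
Before k := w: t < -8 <==> ((!((3/4)*w != 1)) && 2*w >= 7 && 3*t > -3)
Then branch requires w < -14 <==> ((!((3/4)*w != 1)) && 2*w >= 7 && 3*w > -21); else branch requires k < -5 <==> ((!((3/4)*k != -2)) && 2*k >= -1 && 3*k > 6).
Before the if: ((t >= -2 ==> 2*k + w < 1) ==> (w < -14 <==> ((!((3/4)*w != 1)) && 2*w >= 7 && 3*w > -21))) && ((!(t >= -2 ==> 2*k + w < 1)) ==> (k < -5 <==> ((!((3/4)*k != -2)) && 2*k >= -1 && 3*k > 6)))
Answer: WP = ((t >= -2 ==> 2*k + w < 1) ==> (w < -14 <==> ((!((3/4)*w != 1)) && 2*w >= 7 && 3*w > -21))) && ((!(t >= -2 ==> 2*k + w < 1)) ==> (k < -5 <==> ((!((3/4)*k != -2)) && 2*k >= -1 && 3*k > 6)))


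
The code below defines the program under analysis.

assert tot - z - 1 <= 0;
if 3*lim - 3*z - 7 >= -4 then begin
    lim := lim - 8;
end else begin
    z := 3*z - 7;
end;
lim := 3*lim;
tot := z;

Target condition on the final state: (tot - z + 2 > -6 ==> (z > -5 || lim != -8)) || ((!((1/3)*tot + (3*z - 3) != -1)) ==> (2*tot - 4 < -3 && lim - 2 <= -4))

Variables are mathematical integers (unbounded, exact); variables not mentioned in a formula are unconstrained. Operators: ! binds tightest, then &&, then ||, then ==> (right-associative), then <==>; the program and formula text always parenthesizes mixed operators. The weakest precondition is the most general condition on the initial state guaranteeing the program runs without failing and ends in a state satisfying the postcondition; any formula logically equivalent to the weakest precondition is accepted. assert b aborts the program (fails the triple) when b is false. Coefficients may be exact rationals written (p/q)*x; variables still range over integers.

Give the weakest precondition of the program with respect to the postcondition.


Working backward. After the program, the postcondition (tot - z + 2 > -6 ==> (z > -5 || lim != -8)) || ((!((1/3)*tot + (3*z - 3) != -1)) ==> (2*tot - 4 < -3 && lim - 2 <= -4)) must hold; in canonical form it is (tot > z - 8 ==> (z > -5 || lim != -8)) || ((!((1/3)*tot + 3*z != 2)) ==> (2*tot < 1 && lim <= -2)).
Before tot := z: z > -5 || lim != -8 || ((!((10/3)*z != 2)) ==> (2*z < 1 && lim <= -2))
Before lim := 3*lim: z > -5 || 3*lim != -8 || ((!((10/3)*z != 2)) ==> (2*z < 1 && 3*lim <= -2))
Then branch requires z > -5 || 3*lim != 16 || ((!((10/3)*z != 2)) ==> (2*z < 1 && 3*lim <= 22)); else branch requires 3*z > 2 || 3*lim != -8 || ((!(10*z != 76/3)) ==> (6*z < 15 && 3*lim <= -2)).
Before the if: (3*lim >= 3*z + 3 ==> (z > -5 || 3*lim != 16 || ((!((10/3)*z != 2)) ==> (2*z < 1 && 3*lim <= 22)))) && ((!(3*lim >= 3*z + 3)) ==> (3*z > 2 || 3*lim != -8 || ((!(10*z != 76/3)) ==> (6*z < 15 && 3*lim <= -2))))
Before assert tot - z - 1 <= 0: tot <= z + 1 && (3*lim >= 3*z + 3 ==> (z > -5 || 3*lim != 16 || ((!((10/3)*z != 2)) ==> (2*z < 1 && 3*lim <= 22)))) && ((!(3*lim >= 3*z + 3)) ==> (3*z > 2 || 3*lim != -8 || ((!(10*z != 76/3)) ==> (6*z < 15 && 3*lim <= -2))))
Answer: WP = tot <= z + 1 && (3*lim >= 3*z + 3 ==> (z > -5 || 3*lim != 16 || ((!((10/3)*z != 2)) ==> (2*z < 1 && 3*lim <= 22)))) && ((!(3*lim >= 3*z + 3)) ==> (3*z > 2 || 3*lim != -8 || ((!(10*z != 76/3)) ==> (6*z < 15 && 3*lim <= -2))))


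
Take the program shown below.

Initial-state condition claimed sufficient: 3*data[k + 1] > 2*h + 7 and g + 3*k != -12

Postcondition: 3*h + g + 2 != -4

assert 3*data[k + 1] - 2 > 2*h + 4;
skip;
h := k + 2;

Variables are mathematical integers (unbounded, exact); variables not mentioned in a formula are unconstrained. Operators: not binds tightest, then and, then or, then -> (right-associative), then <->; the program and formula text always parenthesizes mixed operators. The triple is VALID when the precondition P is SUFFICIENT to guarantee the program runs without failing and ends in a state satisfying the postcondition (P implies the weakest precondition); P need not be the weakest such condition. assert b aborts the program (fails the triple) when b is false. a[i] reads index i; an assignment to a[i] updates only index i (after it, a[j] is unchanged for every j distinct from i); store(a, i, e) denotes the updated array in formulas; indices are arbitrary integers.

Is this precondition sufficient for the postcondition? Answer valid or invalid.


Working backward. After the program, the postcondition 3*h + g + 2 != -4 must hold; in canonical form it is g + 3*h != -6.
Before h := k + 2: g + 3*k != -12
Before skip: g + 3*k != -12
Before assert 3*data[k + 1] - 2 > 2*h + 4: 3*data[k + 1] > 2*h + 6 and g + 3*k != -12
The weakest precondition is 3*data[k + 1] > 2*h + 6 and g + 3*k != -12.
Check whether 3*data[k + 1] > 2*h + 7 and g + 3*k != -12 implies it.
Every state satisfying the precondition satisfies the weakest precondition: the implication holds.
Answer: valid


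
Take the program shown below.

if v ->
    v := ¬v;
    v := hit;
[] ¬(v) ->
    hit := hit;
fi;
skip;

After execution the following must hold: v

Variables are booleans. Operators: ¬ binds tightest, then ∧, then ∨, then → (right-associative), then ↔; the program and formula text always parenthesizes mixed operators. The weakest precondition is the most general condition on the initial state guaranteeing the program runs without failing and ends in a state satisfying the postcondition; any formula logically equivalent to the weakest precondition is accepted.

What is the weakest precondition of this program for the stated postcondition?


Working backward. After the program, v must hold.
Before skip: v
Then branch requires hit; else branch requires v.
Before the if: (v → hit) ∧ ((¬v) → v)
Answer: WP = (v → hit) ∧ ((¬v) → v)


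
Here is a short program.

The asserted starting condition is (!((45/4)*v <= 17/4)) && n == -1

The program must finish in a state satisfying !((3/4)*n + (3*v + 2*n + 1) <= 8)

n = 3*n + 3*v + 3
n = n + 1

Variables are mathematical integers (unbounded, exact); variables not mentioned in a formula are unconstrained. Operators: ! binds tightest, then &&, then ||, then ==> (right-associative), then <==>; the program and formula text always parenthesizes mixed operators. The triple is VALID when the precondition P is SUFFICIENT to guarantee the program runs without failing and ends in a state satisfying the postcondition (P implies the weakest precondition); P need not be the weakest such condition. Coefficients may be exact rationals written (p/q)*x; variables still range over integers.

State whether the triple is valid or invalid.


Working backward. After the program, the postcondition !((3/4)*n + (3*v + 2*n + 1) <= 8) must hold; in canonical form it is !((11/4)*n + 3*v <= 7).
Before n := n + 1: !((11/4)*n + 3*v <= 17/4)
Before n := 3*n + 3*v + 3: !((33/4)*n + (45/4)*v <= -4)
The weakest precondition is !((33/4)*n + (45/4)*v <= -4).
Check whether (!((45/4)*v <= 17/4)) && n == -1 implies it.
Every state satisfying the precondition satisfies the weakest precondition: the implication holds.
Answer: valid


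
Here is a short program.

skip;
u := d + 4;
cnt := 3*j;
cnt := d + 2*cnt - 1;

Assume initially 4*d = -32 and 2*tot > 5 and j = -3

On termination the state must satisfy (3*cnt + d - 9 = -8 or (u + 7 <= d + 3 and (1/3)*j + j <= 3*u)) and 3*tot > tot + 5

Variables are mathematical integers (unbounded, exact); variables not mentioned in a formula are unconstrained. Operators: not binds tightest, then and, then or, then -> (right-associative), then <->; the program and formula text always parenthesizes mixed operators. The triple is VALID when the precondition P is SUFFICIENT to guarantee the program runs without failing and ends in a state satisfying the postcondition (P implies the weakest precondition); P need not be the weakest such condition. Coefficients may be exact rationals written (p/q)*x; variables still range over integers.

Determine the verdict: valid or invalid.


Working backward. After the program, the postcondition (3*cnt + d - 9 = -8 or (u + 7 <= d + 3 and (1/3)*j + j <= 3*u)) and 3*tot > tot + 5 must hold; in canonical form it is (3*cnt + d = 1 or (u <= d - 4 and (4/3)*j <= 3*u)) and 2*tot > 5.
Before cnt := d + 2*cnt - 1: (6*cnt + 4*d = 4 or (u <= d - 4 and (4/3)*j <= 3*u)) and 2*tot > 5
Before cnt := 3*j: (4*d + 18*j = 4 or (u <= d - 4 and (4/3)*j <= 3*u)) and 2*tot > 5
Before u := d + 4: 4*d + 18*j = 4 and 2*tot > 5
Before skip: 4*d + 18*j = 4 and 2*tot > 5
The weakest precondition is 4*d + 18*j = 4 and 2*tot > 5.
Check whether 4*d = -32 and 2*tot > 5 and j = -3 implies it.
Countermodel: at the initial state d = -8, j = -3, tot = 3, the precondition holds but the weakest precondition fails.
Answer: invalid


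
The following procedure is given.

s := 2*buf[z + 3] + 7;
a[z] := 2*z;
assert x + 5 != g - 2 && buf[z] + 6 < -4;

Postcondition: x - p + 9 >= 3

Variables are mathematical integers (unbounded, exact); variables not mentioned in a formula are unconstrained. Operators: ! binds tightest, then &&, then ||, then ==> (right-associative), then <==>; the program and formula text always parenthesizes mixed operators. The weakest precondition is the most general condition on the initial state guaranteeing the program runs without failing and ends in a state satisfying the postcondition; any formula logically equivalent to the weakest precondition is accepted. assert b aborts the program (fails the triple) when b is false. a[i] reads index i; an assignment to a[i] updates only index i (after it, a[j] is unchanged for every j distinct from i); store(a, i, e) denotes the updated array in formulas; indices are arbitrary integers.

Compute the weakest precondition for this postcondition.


Working backward. After the program, the postcondition x - p + 9 >= 3 must hold; in canonical form it is x >= p - 6.
Before assert x + 5 != g - 2 && buf[z] + 6 < -4: x != g - 7 && buf[z] < -10 && x >= p - 6
Before a[z] := 2*z: x != g - 7 && buf[z] < -10 && x >= p - 6
Before s := 2*buf[z + 3] + 7: x != g - 7 && buf[z] < -10 && x >= p - 6
Answer: WP = x != g - 7 && buf[z] < -10 && x >= p - 6


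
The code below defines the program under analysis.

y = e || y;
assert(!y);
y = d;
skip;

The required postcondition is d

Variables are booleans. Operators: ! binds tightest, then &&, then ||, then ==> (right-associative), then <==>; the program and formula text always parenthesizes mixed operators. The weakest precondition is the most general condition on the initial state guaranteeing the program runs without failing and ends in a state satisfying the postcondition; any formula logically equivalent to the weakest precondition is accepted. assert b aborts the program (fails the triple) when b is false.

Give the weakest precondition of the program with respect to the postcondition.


Working backward. After the program, d must hold.
Before skip: d
Before y := d: d
Before assert !y: (!y) && d
Before y := e || y: (!(e || y)) && d
Answer: WP = (!(e || y)) && d


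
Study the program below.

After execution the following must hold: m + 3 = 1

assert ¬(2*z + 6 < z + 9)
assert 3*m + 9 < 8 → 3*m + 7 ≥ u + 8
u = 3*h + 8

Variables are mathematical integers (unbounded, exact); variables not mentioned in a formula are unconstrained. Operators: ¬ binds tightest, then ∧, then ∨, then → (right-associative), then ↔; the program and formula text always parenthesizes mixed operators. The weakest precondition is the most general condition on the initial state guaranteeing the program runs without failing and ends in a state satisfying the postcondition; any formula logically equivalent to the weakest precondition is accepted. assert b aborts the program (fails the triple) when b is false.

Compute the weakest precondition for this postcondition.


Working backward. After the program, the postcondition m + 3 = 1 must hold; in canonical form it is m = -2.
Before u := 3*h + 8: m = -2
Before assert 3*m + 9 < 8 → 3*m + 7 ≥ u + 8: (3*m < -1 → 3*m ≥ u + 1) ∧ m = -2
Before assert ¬(2*z + 6 < z + 9): (¬(z < 3)) ∧ (3*m < -1 → 3*m ≥ u + 1) ∧ m = -2
Answer: WP = (¬(z < 3)) ∧ (3*m < -1 → 3*m ≥ u + 1) ∧ m = -2


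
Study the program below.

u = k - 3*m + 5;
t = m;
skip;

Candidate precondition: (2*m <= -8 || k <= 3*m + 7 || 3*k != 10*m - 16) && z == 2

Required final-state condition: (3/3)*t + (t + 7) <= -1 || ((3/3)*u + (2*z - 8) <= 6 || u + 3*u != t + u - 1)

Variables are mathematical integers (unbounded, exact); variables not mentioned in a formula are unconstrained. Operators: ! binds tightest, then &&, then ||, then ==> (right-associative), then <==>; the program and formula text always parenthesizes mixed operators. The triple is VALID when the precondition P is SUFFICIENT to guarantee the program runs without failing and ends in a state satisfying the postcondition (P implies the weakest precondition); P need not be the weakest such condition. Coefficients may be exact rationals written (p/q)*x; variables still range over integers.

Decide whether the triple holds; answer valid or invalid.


Working backward. After the program, the postcondition (3/3)*t + (t + 7) <= -1 || ((3/3)*u + (2*z - 8) <= 6 || u + 3*u != t + u - 1) must hold; in canonical form it is 2*t <= -8 || u + 2*z <= 14 || 3*u != t - 1.
Before skip: 2*t <= -8 || u + 2*z <= 14 || 3*u != t - 1
Before t := m: 2*m <= -8 || u + 2*z <= 14 || 3*u != m - 1
Before u := k - 3*m + 5: 2*m <= -8 || k + 2*z <= 3*m + 9 || 3*k != 10*m - 16
The weakest precondition is 2*m <= -8 || k + 2*z <= 3*m + 9 || 3*k != 10*m - 16.
Check whether (2*m <= -8 || k <= 3*m + 7 || 3*k != 10*m - 16) && z == 2 implies it.
Countermodel: at the initial state k = 108, m = 34, z = 2, the precondition holds but the weakest precondition fails.
Answer: invalid


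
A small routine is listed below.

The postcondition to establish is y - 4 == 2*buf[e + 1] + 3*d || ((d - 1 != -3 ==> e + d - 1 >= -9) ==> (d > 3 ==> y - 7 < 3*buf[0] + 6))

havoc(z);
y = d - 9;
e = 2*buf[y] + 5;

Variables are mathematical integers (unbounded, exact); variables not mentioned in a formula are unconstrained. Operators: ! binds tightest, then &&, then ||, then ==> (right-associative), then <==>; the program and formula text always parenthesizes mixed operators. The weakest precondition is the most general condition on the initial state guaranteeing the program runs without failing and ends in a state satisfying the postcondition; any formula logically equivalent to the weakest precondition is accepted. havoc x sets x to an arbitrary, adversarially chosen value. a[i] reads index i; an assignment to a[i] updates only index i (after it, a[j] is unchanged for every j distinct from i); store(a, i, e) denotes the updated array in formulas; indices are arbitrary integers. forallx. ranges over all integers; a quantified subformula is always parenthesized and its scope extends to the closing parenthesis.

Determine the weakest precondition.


Working backward. After the program, the postcondition y - 4 == 2*buf[e + 1] + 3*d || ((d - 1 != -3 ==> e + d - 1 >= -9) ==> (d > 3 ==> y - 7 < 3*buf[0] + 6)) must hold; in canonical form it is y == 2*buf[e + 1] + 3*d + 4 || ((d != -2 ==> d + e >= -8) ==> (d > 3 ==> y < 3*buf[0] + 13)).
Before e := 2*buf[y] + 5: y == 2*buf[2*buf[y] + 6] + 3*d + 4 || ((d != -2 ==> 2*buf[y] + d >= -13) ==> (d > 3 ==> y < 3*buf[0] + 13))
Before y := d - 9: 2*buf[2*buf[d - 9] + 6] + 2*d == -13 || ((d != -2 ==> 2*buf[d - 9] + d >= -13) ==> (d > 3 ==> d < 3*buf[0] + 22))
Before havoc z: 2*buf[2*buf[d - 9] + 6] + 2*d == -13 || ((d != -2 ==> 2*buf[d - 9] + d >= -13) ==> (d > 3 ==> d < 3*buf[0] + 22))
Answer: WP = 2*buf[2*buf[d - 9] + 6] + 2*d == -13 || ((d != -2 ==> 2*buf[d - 9] + d >= -13) ==> (d > 3 ==> d < 3*buf[0] + 22))


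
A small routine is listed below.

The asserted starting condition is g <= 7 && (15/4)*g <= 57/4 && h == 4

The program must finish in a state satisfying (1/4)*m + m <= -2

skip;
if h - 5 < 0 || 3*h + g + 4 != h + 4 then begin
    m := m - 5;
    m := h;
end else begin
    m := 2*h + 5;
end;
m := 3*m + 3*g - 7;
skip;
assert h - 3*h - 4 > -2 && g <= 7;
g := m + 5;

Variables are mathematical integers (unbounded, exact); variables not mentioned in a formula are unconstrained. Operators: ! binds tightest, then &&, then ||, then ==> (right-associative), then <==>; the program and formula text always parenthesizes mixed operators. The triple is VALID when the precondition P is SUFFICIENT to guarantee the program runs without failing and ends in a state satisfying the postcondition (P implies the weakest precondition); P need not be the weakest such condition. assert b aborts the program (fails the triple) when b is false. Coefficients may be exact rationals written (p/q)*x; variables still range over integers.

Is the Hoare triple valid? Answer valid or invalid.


Working backward. After the program, the postcondition (1/4)*m + m <= -2 must hold; in canonical form it is (5/4)*m <= -2.
Before g := m + 5: (5/4)*m <= -2
Before assert h - 3*h - 4 > -2 && g <= 7: 2*h < -2 && g <= 7 && (5/4)*m <= -2
Before skip: 2*h < -2 && g <= 7 && (5/4)*m <= -2
Before m := 3*m + 3*g - 7: 2*h < -2 && g <= 7 && (15/4)*g + (15/4)*m <= 27/4
Then branch requires 2*h < -2 && g <= 7 && (15/4)*g + (15/4)*h <= 27/4; else branch requires 2*h < -2 && g <= 7 && (15/4)*g + (15/2)*h <= -12.
Before the if: ((h < 5 || g + 2*h != 0) ==> (2*h < -2 && g <= 7 && (15/4)*g + (15/4)*h <= 27/4)) && ((!(h < 5 || g + 2*h != 0)) ==> (2*h < -2 && g <= 7 && (15/4)*g + (15/2)*h <= -12))
Before skip: ((h < 5 || g + 2*h != 0) ==> (2*h < -2 && g <= 7 && (15/4)*g + (15/4)*h <= 27/4)) && ((!(h < 5 || g + 2*h != 0)) ==> (2*h < -2 && g <= 7 && (15/4)*g + (15/2)*h <= -12))
The weakest precondition is ((h < 5 || g + 2*h != 0) ==> (2*h < -2 && g <= 7 && (15/4)*g + (15/4)*h <= 27/4)) && ((!(h < 5 || g + 2*h != 0)) ==> (2*h < -2 && g <= 7 && (15/4)*g + (15/2)*h <= -12)).
Check whether g <= 7 && (15/4)*g <= 57/4 && h == 4 implies it.
Countermodel: at the initial state g = 0, h = 4, the precondition holds but the weakest precondition fails.
Answer: invalid


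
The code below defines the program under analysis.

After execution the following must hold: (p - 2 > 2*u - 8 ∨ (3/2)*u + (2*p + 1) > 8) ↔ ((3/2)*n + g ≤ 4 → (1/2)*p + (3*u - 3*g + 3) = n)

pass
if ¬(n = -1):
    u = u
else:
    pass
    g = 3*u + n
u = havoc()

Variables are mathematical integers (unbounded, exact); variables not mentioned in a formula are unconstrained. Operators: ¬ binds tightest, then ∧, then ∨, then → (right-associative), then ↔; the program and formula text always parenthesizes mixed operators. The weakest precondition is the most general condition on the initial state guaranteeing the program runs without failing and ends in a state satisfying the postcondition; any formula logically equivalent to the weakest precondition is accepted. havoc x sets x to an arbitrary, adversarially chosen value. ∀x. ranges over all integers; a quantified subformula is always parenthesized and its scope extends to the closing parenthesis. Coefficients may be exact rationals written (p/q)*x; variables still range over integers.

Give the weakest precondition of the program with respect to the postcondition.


Working backward. After the program, the postcondition (p - 2 > 2*u - 8 ∨ (3/2)*u + (2*p + 1) > 8) ↔ ((3/2)*n + g ≤ 4 → (1/2)*p + (3*u - 3*g + 3) = n) must hold; in canonical form it is (p > 2*u - 6 ∨ 2*p + (3/2)*u > 7) ↔ (g + (3/2)*n ≤ 4 → (1/2)*p + 3*u = 3*g + n - 3).
Before havoc u: ∀u_1. ((p > 2*u_1 - 6 ∨ 2*p + (3/2)*u_1 > 7) ↔ (g + (3/2)*n ≤ 4 → (1/2)*p + 3*u_1 = 3*g + n - 3))
Then branch requires ∀u_1. ((p > 2*u_1 - 6 ∨ 2*p + (3/2)*u_1 > 7) ↔ (g + (3/2)*n ≤ 4 → (1/2)*p + 3*u_1 = 3*g + n - 3)); else branch requires ∀u_1. ((p > 2*u_1 - 6 ∨ 2*p + (3/2)*u_1 > 7) ↔ ((5/2)*n + 3*u ≤ 4 → (1/2)*p + 3*u_1 = 4*n + 9*u - 3)).
Before the if: ((¬(n = -1)) → (∀u_1. ((p > 2*u_1 - 6 ∨ 2*p + (3/2)*u_1 > 7) ↔ (g + (3/2)*n ≤ 4 → (1/2)*p + 3*u_1 = 3*g + n - 3)))) ∧ (n = -1 → (∀u_1. ((p > 2*u_1 - 6 ∨ 2*p + (3/2)*u_1 > 7) ↔ ((5/2)*n + 3*u ≤ 4 → (1/2)*p + 3*u_1 = 4*n + 9*u - 3))))
Before skip: ((¬(n = -1)) → (∀u_1. ((p > 2*u_1 - 6 ∨ 2*p + (3/2)*u_1 > 7) ↔ (g + (3/2)*n ≤ 4 → (1/2)*p + 3*u_1 = 3*g + n - 3)))) ∧ (n = -1 → (∀u_1. ((p > 2*u_1 - 6 ∨ 2*p + (3/2)*u_1 > 7) ↔ ((5/2)*n + 3*u ≤ 4 → (1/2)*p + 3*u_1 = 4*n + 9*u - 3))))
Answer: WP = ((¬(n = -1)) → (∀u_1. ((p > 2*u_1 - 6 ∨ 2*p + (3/2)*u_1 > 7) ↔ (g + (3/2)*n ≤ 4 → (1/2)*p + 3*u_1 = 3*g + n - 3)))) ∧ (n = -1 → (∀u_1. ((p > 2*u_1 - 6 ∨ 2*p + (3/2)*u_1 > 7) ↔ ((5/2)*n + 3*u ≤ 4 → (1/2)*p + 3*u_1 = 4*n + 9*u - 3))))


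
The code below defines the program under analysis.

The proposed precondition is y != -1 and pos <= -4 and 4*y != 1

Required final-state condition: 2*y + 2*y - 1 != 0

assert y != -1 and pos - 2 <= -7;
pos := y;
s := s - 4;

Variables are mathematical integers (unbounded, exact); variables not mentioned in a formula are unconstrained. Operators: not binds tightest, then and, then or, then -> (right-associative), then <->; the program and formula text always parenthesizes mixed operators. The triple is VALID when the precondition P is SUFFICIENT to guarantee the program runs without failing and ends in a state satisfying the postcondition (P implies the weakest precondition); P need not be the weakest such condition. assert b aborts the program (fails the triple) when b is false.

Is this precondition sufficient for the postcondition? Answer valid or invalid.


Working backward. After the program, the postcondition 2*y + 2*y - 1 != 0 must hold; in canonical form it is 4*y != 1.
Before s := s - 4: 4*y != 1
Before pos := y: 4*y != 1
Before assert y != -1 and pos - 2 <= -7: y != -1 and pos <= -5 and 4*y != 1
The weakest precondition is y != -1 and pos <= -5 and 4*y != 1.
Check whether y != -1 and pos <= -4 and 4*y != 1 implies it.
Countermodel: at the initial state pos = -4, y = 0, the precondition holds but the weakest precondition fails.
Answer: invalid


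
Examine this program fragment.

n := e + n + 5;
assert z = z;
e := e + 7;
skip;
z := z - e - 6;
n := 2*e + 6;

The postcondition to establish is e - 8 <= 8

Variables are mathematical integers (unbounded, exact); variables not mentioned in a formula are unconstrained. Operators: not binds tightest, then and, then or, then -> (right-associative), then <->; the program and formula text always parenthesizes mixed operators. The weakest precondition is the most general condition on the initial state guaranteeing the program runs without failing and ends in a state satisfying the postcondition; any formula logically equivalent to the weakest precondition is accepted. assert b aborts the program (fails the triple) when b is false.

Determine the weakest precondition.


Working backward. After the program, the postcondition e - 8 <= 8 must hold; in canonical form it is e <= 16.
Before n := 2*e + 6: e <= 16
Before z := z - e - 6: e <= 16
Before skip: e <= 16
Before e := e + 7: e <= 9
Before assert z = z: e <= 9
Before n := e + n + 5: e <= 9
Answer: WP = e <= 9


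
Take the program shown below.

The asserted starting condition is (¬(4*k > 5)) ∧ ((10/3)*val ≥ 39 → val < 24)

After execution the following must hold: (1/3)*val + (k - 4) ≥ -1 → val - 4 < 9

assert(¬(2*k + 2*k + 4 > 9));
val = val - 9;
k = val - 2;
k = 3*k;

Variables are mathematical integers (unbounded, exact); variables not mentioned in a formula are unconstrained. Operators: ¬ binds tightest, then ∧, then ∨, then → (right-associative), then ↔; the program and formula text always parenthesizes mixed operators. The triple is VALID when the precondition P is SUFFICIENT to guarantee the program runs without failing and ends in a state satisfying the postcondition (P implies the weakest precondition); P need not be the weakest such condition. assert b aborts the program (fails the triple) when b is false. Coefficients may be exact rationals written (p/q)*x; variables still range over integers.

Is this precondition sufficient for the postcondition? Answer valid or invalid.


Working backward. After the program, the postcondition (1/3)*val + (k - 4) ≥ -1 → val - 4 < 9 must hold; in canonical form it is k + (1/3)*val ≥ 3 → val < 13.
Before k := 3*k: 3*k + (1/3)*val ≥ 3 → val < 13
Before k := val - 2: (10/3)*val ≥ 9 → val < 13
Before val := val - 9: (10/3)*val ≥ 39 → val < 22
Before assert ¬(2*k + 2*k + 4 > 9): (¬(4*k > 5)) ∧ ((10/3)*val ≥ 39 → val < 22)
The weakest precondition is (¬(4*k > 5)) ∧ ((10/3)*val ≥ 39 → val < 22).
Check whether (¬(4*k > 5)) ∧ ((10/3)*val ≥ 39 → val < 24) implies it.
Countermodel: at the initial state k = 1, val = 22, the precondition holds but the weakest precondition fails.
Answer: invalid


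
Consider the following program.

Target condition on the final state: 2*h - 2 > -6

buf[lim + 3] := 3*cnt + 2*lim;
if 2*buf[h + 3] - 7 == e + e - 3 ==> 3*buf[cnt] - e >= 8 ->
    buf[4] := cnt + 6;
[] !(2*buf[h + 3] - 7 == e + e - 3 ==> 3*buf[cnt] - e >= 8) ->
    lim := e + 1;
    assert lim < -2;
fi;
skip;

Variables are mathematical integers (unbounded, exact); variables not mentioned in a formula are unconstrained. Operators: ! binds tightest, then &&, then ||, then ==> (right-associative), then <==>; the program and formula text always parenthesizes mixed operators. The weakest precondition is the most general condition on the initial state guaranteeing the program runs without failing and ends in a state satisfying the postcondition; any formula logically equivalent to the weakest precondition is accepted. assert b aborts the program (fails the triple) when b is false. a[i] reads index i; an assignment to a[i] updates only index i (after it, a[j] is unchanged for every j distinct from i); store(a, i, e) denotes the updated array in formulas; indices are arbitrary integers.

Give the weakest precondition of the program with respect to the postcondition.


Working backward. After the program, the postcondition 2*h - 2 > -6 must hold; in canonical form it is 2*h > -4.
Before skip: 2*h > -4
Then branch requires 2*h > -4; else branch requires e < -3 && 2*h > -4.
Before the if: ((2*buf[h + 3] == 2*e + 4 ==> 3*buf[cnt] >= e + 8) ==> 2*h > -4) && ((!(2*buf[h + 3] == 2*e + 4 ==> 3*buf[cnt] >= e + 8)) ==> (e < -3 && 2*h > -4))
Before buf[lim + 3] := 3*cnt + 2*lim: ((2*store(buf, lim + 3, 3*cnt + 2*lim)[h + 3] == 2*e + 4 ==> 3*store(buf, lim + 3, 3*cnt + 2*lim)[cnt] >= e + 8) ==> 2*h > -4) && ((!(2*store(buf, lim + 3, 3*cnt + 2*lim)[h + 3] == 2*e + 4 ==> 3*store(buf, lim + 3, 3*cnt + 2*lim)[cnt] >= e + 8)) ==> (e < -3 && 2*h > -4))
Answer: WP = ((2*store(buf, lim + 3, 3*cnt + 2*lim)[h + 3] == 2*e + 4 ==> 3*store(buf, lim + 3, 3*cnt + 2*lim)[cnt] >= e + 8) ==> 2*h > -4) && ((!(2*store(buf, lim + 3, 3*cnt + 2*lim)[h + 3] == 2*e + 4 ==> 3*store(buf, lim + 3, 3*cnt + 2*lim)[cnt] >= e + 8)) ==> (e < -3 && 2*h > -4))


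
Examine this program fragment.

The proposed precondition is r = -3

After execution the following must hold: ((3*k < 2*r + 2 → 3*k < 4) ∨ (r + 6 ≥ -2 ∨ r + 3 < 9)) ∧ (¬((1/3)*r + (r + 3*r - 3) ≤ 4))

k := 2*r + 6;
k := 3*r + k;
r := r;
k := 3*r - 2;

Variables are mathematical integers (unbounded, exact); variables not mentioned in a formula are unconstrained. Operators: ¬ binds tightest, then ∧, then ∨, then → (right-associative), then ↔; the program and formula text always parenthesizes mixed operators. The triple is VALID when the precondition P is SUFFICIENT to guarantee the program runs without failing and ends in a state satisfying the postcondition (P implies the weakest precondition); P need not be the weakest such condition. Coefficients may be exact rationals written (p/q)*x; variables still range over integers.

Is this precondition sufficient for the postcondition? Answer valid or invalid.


Working backward. After the program, the postcondition ((3*k < 2*r + 2 → 3*k < 4) ∨ (r + 6 ≥ -2 ∨ r + 3 < 9)) ∧ (¬((1/3)*r + (r + 3*r - 3) ≤ 4)) must hold; in canonical form it is ((3*k < 2*r + 2 → 3*k < 4) ∨ r ≥ -8 ∨ r < 6) ∧ (¬((13/3)*r ≤ 7)).
Before k := 3*r - 2: ((7*r < 8 → 9*r < 10) ∨ r ≥ -8 ∨ r < 6) ∧ (¬((13/3)*r ≤ 7))
Before r := r: ((7*r < 8 → 9*r < 10) ∨ r ≥ -8 ∨ r < 6) ∧ (¬((13/3)*r ≤ 7))
Before k := 3*r + k: ((7*r < 8 → 9*r < 10) ∨ r ≥ -8 ∨ r < 6) ∧ (¬((13/3)*r ≤ 7))
Before k := 2*r + 6: ((7*r < 8 → 9*r < 10) ∨ r ≥ -8 ∨ r < 6) ∧ (¬((13/3)*r ≤ 7))
The weakest precondition is ((7*r < 8 → 9*r < 10) ∨ r ≥ -8 ∨ r < 6) ∧ (¬((13/3)*r ≤ 7)).
Check whether r = -3 implies it.
Countermodel: at the initial state r = -3, the precondition holds but the weakest precondition fails.
Answer: invalid


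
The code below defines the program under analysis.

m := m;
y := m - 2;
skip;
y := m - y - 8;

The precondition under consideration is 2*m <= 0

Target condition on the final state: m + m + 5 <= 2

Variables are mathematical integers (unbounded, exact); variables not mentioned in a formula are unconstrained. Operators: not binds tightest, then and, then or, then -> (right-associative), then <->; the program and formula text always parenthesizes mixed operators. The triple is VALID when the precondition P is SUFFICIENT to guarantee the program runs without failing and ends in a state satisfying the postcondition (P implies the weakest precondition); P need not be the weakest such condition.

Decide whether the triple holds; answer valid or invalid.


Working backward. After the program, the postcondition m + m + 5 <= 2 must hold; in canonical form it is 2*m <= -3.
Before y := m - y - 8: 2*m <= -3
Before skip: 2*m <= -3
Before y := m - 2: 2*m <= -3
Before m := m: 2*m <= -3
The weakest precondition is 2*m <= -3.
Check whether 2*m <= 0 implies it.
Countermodel: at the initial state m = -1, the precondition holds but the weakest precondition fails.
Answer: invalid


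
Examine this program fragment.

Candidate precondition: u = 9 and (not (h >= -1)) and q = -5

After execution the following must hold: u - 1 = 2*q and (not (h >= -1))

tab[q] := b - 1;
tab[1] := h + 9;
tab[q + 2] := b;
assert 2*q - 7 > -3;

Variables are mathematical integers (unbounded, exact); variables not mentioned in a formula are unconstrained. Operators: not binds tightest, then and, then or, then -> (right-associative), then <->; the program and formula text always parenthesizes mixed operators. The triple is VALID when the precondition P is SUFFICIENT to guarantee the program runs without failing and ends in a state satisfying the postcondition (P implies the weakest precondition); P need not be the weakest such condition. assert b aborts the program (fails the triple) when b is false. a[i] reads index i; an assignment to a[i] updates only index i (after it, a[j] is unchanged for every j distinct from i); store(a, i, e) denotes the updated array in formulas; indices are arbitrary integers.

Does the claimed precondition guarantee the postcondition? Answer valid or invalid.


Working backward. After the program, the postcondition u - 1 = 2*q and (not (h >= -1)) must hold; in canonical form it is u = 2*q + 1 and (not (h >= -1)).
Before assert 2*q - 7 > -3: 2*q > 4 and u = 2*q + 1 and (not (h >= -1))
Before tab[q + 2] := b: 2*q > 4 and u = 2*q + 1 and (not (h >= -1))
Before tab[1] := h + 9: 2*q > 4 and u = 2*q + 1 and (not (h >= -1))
Before tab[q] := b - 1: 2*q > 4 and u = 2*q + 1 and (not (h >= -1))
The weakest precondition is 2*q > 4 and u = 2*q + 1 and (not (h >= -1)).
Check whether u = 9 and (not (h >= -1)) and q = -5 implies it.
Countermodel: at the initial state h = -2, q = -5, u = 9, the precondition holds but the weakest precondition fails.
Answer: invalid


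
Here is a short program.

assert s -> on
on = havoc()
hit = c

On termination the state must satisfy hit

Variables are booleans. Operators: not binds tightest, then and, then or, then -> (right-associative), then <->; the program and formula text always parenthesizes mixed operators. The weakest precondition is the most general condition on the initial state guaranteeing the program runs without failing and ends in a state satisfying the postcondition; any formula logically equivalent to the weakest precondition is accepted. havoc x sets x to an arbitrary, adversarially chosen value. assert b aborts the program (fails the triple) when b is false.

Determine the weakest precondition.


Working backward. After the program, hit must hold.
Before hit := c: c
Before havoc on: c
Before assert s -> on: (s -> on) and c
Answer: WP = (s -> on) and c


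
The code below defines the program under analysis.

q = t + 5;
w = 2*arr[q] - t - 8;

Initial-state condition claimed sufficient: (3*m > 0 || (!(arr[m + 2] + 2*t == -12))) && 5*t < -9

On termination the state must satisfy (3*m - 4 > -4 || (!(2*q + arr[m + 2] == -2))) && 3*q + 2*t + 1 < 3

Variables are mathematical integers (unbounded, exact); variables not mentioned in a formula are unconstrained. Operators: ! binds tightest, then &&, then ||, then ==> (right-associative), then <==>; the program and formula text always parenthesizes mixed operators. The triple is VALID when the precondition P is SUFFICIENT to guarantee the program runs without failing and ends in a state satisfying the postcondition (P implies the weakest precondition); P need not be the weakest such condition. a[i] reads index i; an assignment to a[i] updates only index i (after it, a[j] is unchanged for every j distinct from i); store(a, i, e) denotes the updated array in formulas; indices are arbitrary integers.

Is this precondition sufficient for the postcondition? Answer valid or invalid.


Working backward. After the program, the postcondition (3*m - 4 > -4 || (!(2*q + arr[m + 2] == -2))) && 3*q + 2*t + 1 < 3 must hold; in canonical form it is (3*m > 0 || (!(arr[m + 2] + 2*q == -2))) && 3*q + 2*t < 2.
Before w := 2*arr[q] - t - 8: (3*m > 0 || (!(arr[m + 2] + 2*q == -2))) && 3*q + 2*t < 2
Before q := t + 5: (3*m > 0 || (!(arr[m + 2] + 2*t == -12))) && 5*t < -13
The weakest precondition is (3*m > 0 || (!(arr[m + 2] + 2*t == -12))) && 5*t < -13.
Check whether (3*m > 0 || (!(arr[m + 2] + 2*t == -12))) && 5*t < -9 implies it.
Countermodel: at the initial state arr = {[3] = -8, elsewhere -8}, m = 1, t = -2, the precondition holds but the weakest precondition fails.
Answer: invalid


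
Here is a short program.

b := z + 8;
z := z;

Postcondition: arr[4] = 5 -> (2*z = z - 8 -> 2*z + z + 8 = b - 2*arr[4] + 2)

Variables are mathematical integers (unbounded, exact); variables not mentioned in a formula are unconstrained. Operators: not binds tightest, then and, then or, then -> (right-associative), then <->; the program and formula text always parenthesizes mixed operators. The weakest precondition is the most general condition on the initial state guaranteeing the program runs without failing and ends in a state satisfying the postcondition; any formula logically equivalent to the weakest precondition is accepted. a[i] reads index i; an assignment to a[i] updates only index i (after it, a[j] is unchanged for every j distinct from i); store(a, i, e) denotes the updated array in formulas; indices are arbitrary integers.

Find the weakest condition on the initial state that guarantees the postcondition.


Working backward. After the program, the postcondition arr[4] = 5 -> (2*z = z - 8 -> 2*z + z + 8 = b - 2*arr[4] + 2) must hold; in canonical form it is arr[4] = 5 -> (z = -8 -> 2*arr[4] + 3*z = b - 6).
Before z := z: arr[4] = 5 -> (z = -8 -> 2*arr[4] + 3*z = b - 6)
Before b := z + 8: arr[4] = 5 -> (z = -8 -> 2*arr[4] + 2*z = 2)
Answer: WP = arr[4] = 5 -> (z = -8 -> 2*arr[4] + 2*z = 2)
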